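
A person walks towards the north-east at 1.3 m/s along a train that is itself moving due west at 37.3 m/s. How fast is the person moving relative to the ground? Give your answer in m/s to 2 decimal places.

Taking east as x and north as y: train velocity = (-37.300, 0.000) m/s; person velocity relative to train = (0.919, 0.919) m/s.
Velocity relative to ground = (-37.300, 0.000) + (0.919, 0.919) = (-36.381, 0.919) m/s.
Speed = |(-36.381, 0.919)| = 36.392 m/s.

36.39 m/s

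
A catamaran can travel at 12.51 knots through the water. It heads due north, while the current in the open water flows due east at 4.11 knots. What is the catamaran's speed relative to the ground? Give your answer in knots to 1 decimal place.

13.2 knots

Taking east as x and north as y: velocity relative to the water = (0.000, 12.510) knots; the water relative to ground = (4.110, 0.000) knots.
Velocity relative to ground = (0.000, 12.510) + (4.110, 0.000) = (4.110, 12.510) knots.
Speed = |(4.110, 12.510)| = 13.168 knots.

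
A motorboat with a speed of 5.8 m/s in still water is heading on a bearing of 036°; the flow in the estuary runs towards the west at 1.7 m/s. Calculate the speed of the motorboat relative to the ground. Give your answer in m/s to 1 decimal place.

Taking east as x and north as y: velocity relative to the water = (3.409, 4.692) m/s; the water relative to ground = (-1.700, 0.000) m/s.
Velocity relative to ground = (3.409, 4.692) + (-1.700, 0.000) = (1.709, 4.692) m/s.
Speed = |(1.709, 4.692)| = 4.994 m/s.

5.0 m/s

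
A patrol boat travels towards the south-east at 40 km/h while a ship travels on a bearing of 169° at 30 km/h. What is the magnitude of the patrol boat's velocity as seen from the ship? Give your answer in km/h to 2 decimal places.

Taking east as x and north as y: patrol boat velocity = (28.284, -28.284) km/h; ship velocity = (5.724, -29.449) km/h.
Velocity of patrol boat relative to ship = (28.284, -28.284) − (5.724, -29.449) = (22.560, 1.165) km/h.
Magnitude = |(22.560, 1.165)| = 22.590 km/h.

22.59 km/h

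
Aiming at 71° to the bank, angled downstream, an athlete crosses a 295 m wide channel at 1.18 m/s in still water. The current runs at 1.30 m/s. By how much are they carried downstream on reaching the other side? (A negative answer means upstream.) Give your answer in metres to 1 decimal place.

Perpendicular speed = 1.116 m/s; crossing time = 295 / 1.116 = 264.405 s.
Net downstream speed = 1.684 m/s.
Drift = 1.684 × 264.405 = 445.303 m (downstream).

445.3 m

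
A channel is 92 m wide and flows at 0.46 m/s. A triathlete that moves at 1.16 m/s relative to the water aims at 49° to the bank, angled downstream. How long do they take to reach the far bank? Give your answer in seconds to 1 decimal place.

105.1 s

The component of the triathlete's velocity perpendicular to the bank is 1.16 × sin 49° = 0.875 m/s.
The current is parallel to the bank, so it does not affect the crossing time.
Time = 92 / 0.875 = 105.087 s.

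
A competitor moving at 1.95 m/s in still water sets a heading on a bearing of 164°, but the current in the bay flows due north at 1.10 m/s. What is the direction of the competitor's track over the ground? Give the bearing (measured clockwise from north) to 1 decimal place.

Taking east as x and north as y: velocity relative to the water = (0.537, -1.874) m/s; the water relative to ground = (0.000, 1.100) m/s.
Velocity relative to ground = (0.537, -1.874) + (0.000, 1.100) = (0.537, -0.774) m/s.
Bearing = atan2(0.54, -0.77) = 145.24° clockwise from north.

145.2°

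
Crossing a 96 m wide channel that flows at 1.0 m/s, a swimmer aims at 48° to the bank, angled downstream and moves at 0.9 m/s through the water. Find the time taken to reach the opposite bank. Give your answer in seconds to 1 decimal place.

The component of the swimmer's velocity perpendicular to the bank is 0.9 × sin 48° = 0.669 m/s.
The current is parallel to the bank, so it does not affect the crossing time.
Time = 96 / 0.669 = 143.534 s.

143.5 s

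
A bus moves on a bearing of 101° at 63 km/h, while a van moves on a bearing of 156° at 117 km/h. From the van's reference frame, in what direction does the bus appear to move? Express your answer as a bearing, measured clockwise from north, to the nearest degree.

009°

Taking east as x and north as y: bus velocity = (61.843, -12.021) km/h; van velocity = (47.588, -106.885) km/h.
Velocity of bus relative to van = (61.843, -12.021) − (47.588, -106.885) = (14.254, 94.864) km/h.
Bearing = atan2(14.25, 94.86) = 8.55° clockwise from north.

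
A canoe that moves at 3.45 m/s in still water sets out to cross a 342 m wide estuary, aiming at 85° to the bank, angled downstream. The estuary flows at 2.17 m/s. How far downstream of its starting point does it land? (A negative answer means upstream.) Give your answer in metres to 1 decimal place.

Perpendicular speed = 3.437 m/s; crossing time = 342 / 3.437 = 99.509 s.
Net downstream speed = 2.471 m/s.
Drift = 2.471 × 99.509 = 245.856 m (downstream).

245.9 m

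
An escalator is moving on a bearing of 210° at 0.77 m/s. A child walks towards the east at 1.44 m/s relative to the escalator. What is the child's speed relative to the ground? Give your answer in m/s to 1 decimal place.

Taking east as x and north as y: escalator velocity = (-0.385, -0.667) m/s; child velocity relative to escalator = (1.440, 0.000) m/s.
Velocity relative to ground = (-0.385, -0.667) + (1.440, 0.000) = (1.055, -0.667) m/s.
Speed = |(1.055, -0.667)| = 1.248 m/s.

1.2 m/s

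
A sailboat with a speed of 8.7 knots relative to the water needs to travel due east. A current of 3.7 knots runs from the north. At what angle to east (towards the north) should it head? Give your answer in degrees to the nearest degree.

The current pushes perpendicular to the desired track; the heading must have a component into the current equal to 3.7 knots: 8.7 sin θ = 3.7.
sin θ = 0.4253, so θ = 25.169°.

25°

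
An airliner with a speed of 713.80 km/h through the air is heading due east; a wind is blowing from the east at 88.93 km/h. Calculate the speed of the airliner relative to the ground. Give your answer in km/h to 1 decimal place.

Taking east as x and north as y: velocity relative to the air = (713.800, 0.000) km/h; the air relative to ground = (-88.930, 0.000) km/h.
Velocity relative to ground = (713.800, 0.000) + (-88.930, 0.000) = (624.870, 0.000) km/h.
Speed = |(624.870, 0.000)| = 624.870 km/h.

624.9 km/h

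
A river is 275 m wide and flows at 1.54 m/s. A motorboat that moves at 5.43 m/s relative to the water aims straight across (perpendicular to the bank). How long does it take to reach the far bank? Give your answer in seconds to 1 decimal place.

50.6 s

The component of the motorboat's velocity perpendicular to the bank is 5.43 m/s.
The current is parallel to the bank, so it does not affect the crossing time.
Time = 275 / 5.430 = 50.645 s.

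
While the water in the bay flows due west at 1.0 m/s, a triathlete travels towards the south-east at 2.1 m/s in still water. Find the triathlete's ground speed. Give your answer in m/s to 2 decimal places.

1.56 m/s

Taking east as x and north as y: velocity relative to the water = (1.485, -1.485) m/s; the water relative to ground = (-1.000, 0.000) m/s.
Velocity relative to ground = (1.485, -1.485) + (-1.000, 0.000) = (0.485, -1.485) m/s.
Speed = |(0.485, -1.485)| = 1.562 m/s.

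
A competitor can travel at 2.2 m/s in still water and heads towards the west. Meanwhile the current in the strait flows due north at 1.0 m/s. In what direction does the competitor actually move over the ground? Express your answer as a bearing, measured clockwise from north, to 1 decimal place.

294.4°

Taking east as x and north as y: velocity relative to the water = (-2.200, 0.000) m/s; the water relative to ground = (0.000, 1.000) m/s.
Velocity relative to ground = (-2.200, 0.000) + (0.000, 1.000) = (-2.200, 1.000) m/s.
Bearing = atan2(-2.20, 1.00) = 294.44° clockwise from north.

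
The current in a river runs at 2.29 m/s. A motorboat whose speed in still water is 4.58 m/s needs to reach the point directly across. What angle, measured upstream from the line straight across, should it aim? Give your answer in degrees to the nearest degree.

30°

To cancel the current, the upstream component of the motorboat's velocity must equal the flow: 4.58 sin θ = 2.29.
sin θ = 2.29 / 4.58 = 0.5000.
θ = arcsin(0.5000) = 30.000°.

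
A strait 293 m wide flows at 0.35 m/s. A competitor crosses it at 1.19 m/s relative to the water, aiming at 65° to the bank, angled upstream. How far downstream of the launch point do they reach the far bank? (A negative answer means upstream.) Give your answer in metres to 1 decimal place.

-41.5 m

Perpendicular speed = 1.079 m/s; crossing time = 293 / 1.079 = 271.672 s.
Net downstream speed = -0.153 m/s.
Drift = -0.153 × 271.672 = -41.543 m (upstream).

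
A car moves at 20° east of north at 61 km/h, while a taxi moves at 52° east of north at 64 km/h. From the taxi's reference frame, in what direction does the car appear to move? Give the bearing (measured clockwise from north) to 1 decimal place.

301.2°

Taking east as x and north as y: car velocity = (20.863, 57.321) km/h; taxi velocity = (50.433, 39.402) km/h.
Velocity of car relative to taxi = (20.863, 57.321) − (50.433, 39.402) = (-29.569, 17.919) km/h.
Bearing = atan2(-29.57, 17.92) = 301.22° clockwise from north.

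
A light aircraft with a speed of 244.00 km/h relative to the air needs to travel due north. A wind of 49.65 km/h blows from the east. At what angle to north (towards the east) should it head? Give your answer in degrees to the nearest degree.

12°

The wind pushes perpendicular to the desired track; the heading must have a component into the wind equal to 49.65 km/h: 244.00 sin θ = 49.65.
sin θ = 0.2035, so θ = 11.741°.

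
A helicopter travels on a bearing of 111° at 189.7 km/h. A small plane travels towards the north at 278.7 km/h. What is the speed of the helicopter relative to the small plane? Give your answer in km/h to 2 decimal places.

Taking east as x and north as y: helicopter velocity = (177.100, -67.982) km/h; small plane velocity = (0.000, 278.700) km/h.
Velocity of helicopter relative to small plane = (177.100, -67.982) − (0.000, 278.700) = (177.100, -346.682) km/h.
Magnitude = |(177.100, -346.682)| = 389.298 km/h.

389.30 km/h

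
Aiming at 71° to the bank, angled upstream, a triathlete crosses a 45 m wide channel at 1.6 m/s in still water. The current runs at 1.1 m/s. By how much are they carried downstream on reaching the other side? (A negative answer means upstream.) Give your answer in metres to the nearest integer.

Perpendicular speed = 1.513 m/s; crossing time = 45 / 1.513 = 29.746 s.
Net downstream speed = 0.579 m/s.
Drift = 0.579 × 29.746 = 17.225 m (downstream).

17 m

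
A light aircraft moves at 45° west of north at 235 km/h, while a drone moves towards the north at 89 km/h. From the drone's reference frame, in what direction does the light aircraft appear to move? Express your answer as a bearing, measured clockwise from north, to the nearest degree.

295°

Taking east as x and north as y: light aircraft velocity = (-166.170, 166.170) km/h; drone velocity = (0.000, 89.000) km/h.
Velocity of light aircraft relative to drone = (-166.170, 166.170) − (0.000, 89.000) = (-166.170, 77.170) km/h.
Bearing = atan2(-166.17, 77.17) = 294.91° clockwise from north.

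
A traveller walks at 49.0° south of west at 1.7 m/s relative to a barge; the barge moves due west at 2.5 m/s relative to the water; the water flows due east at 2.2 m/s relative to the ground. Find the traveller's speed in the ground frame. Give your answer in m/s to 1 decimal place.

In east/north components (m/s): traveller relative to barge = (-1.115, -1.283); barge relative to water = (-2.500, 0.000); water relative to ground = (2.200, 0.000).
Sum = (-1.415, -1.283) m/s.
Speed = |(-1.415, -1.283)| = 1.910 m/s.

1.9 m/s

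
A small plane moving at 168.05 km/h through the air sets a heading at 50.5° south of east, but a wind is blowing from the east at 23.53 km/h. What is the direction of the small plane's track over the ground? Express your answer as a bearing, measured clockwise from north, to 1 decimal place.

Taking east as x and north as y: velocity relative to the air = (106.893, -129.672) km/h; the air relative to ground = (-23.530, 0.000) km/h.
Velocity relative to ground = (106.893, -129.672) + (-23.530, 0.000) = (83.363, -129.672) km/h.
Bearing = atan2(83.36, -129.67) = 147.26° clockwise from north.

147.3°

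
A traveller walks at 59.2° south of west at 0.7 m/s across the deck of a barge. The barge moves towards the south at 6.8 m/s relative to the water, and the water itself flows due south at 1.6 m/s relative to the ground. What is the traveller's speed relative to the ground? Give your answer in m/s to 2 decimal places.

9.01 m/s

In east/north components (m/s): traveller relative to barge = (-0.358, -0.601); barge relative to water = (0.000, -6.800); water relative to ground = (0.000, -1.600).
Sum = (-0.358, -9.001) m/s.
Speed = |(-0.358, -9.001)| = 9.008 m/s.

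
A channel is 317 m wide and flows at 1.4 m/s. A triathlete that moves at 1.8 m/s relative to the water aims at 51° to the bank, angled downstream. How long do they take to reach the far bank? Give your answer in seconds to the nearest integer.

The component of the triathlete's velocity perpendicular to the bank is 1.8 × sin 51° = 1.399 m/s.
The current is parallel to the bank, so it does not affect the crossing time.
Time = 317 / 1.399 = 226.613 s.

227 s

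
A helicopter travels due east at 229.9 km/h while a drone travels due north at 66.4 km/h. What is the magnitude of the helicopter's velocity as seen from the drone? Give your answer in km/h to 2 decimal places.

Taking east as x and north as y: helicopter velocity = (229.900, 0.000) km/h; drone velocity = (0.000, 66.400) km/h.
Velocity of helicopter relative to drone = (229.900, 0.000) − (0.000, 66.400) = (229.900, -66.400) km/h.
Magnitude = |(229.900, -66.400)| = 239.297 km/h.

239.30 km/h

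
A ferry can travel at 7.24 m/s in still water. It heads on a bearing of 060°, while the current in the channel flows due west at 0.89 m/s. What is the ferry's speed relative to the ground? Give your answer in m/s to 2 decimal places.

6.48 m/s

Taking east as x and north as y: velocity relative to the water = (6.270, 3.620) m/s; the water relative to ground = (-0.890, 0.000) m/s.
Velocity relative to ground = (6.270, 3.620) + (-0.890, 0.000) = (5.380, 3.620) m/s.
Speed = |(5.380, 3.620)| = 6.485 m/s.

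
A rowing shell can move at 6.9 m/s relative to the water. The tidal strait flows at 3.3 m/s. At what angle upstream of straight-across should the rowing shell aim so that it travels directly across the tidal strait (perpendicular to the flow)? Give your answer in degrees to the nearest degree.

To cancel the current, the upstream component of the rowing shell's velocity must equal the flow: 6.9 sin θ = 3.3.
sin θ = 3.3 / 6.9 = 0.4783.
θ = arcsin(0.4783) = 28.572°.

29°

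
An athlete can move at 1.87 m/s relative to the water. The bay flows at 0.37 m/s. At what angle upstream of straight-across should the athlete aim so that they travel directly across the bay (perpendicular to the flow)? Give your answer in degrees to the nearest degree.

To cancel the current, the upstream component of the athlete's velocity must equal the flow: 1.87 sin θ = 0.37.
sin θ = 0.37 / 1.87 = 0.1979.
θ = arcsin(0.1979) = 11.412°.

11°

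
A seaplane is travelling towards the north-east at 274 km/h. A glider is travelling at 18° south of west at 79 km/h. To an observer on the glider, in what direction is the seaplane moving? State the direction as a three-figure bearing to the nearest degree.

051°

Taking east as x and north as y: seaplane velocity = (193.747, 193.747) km/h; glider velocity = (-75.133, -24.412) km/h.
Velocity of seaplane relative to glider = (193.747, 193.747) − (-75.133, -24.412) = (268.881, 218.160) km/h.
Bearing = atan2(268.88, 218.16) = 50.95° clockwise from north.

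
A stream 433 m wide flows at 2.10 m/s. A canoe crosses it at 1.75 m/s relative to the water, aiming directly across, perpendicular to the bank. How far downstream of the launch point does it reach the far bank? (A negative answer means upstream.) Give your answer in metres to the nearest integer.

Perpendicular speed = 1.750 m/s; crossing time = 433 / 1.750 = 247.429 s.
Net downstream speed = 2.100 m/s.
Drift = 2.100 × 247.429 = 519.600 m (downstream).

520 m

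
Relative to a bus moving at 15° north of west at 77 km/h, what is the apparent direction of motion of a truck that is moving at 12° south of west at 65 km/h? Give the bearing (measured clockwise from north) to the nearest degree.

162°

Taking east as x and north as y: truck velocity = (-63.580, -13.514) km/h; bus velocity = (-74.376, 19.929) km/h.
Velocity of truck relative to bus = (-63.580, -13.514) − (-74.376, 19.929) = (10.797, -33.443) km/h.
Bearing = atan2(10.80, -33.44) = 162.11° clockwise from north.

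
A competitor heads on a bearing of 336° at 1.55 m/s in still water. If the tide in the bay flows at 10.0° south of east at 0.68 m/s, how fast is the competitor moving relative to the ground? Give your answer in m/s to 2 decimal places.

Taking east as x and north as y: velocity relative to the water = (-0.630, 1.416) m/s; the water relative to ground = (0.670, -0.118) m/s.
Velocity relative to ground = (-0.630, 1.416) + (0.670, -0.118) = (0.039, 1.298) m/s.
Speed = |(0.039, 1.298)| = 1.299 m/s.

1.30 m/s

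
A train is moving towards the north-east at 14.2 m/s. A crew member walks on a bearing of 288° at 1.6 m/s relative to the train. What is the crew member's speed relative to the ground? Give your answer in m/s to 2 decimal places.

13.55 m/s

Taking east as x and north as y: train velocity = (10.041, 10.041) m/s; crew member velocity relative to train = (-1.522, 0.494) m/s.
Velocity relative to ground = (10.041, 10.041) + (-1.522, 0.494) = (8.519, 10.535) m/s.
Speed = |(8.519, 10.535)| = 13.549 m/s.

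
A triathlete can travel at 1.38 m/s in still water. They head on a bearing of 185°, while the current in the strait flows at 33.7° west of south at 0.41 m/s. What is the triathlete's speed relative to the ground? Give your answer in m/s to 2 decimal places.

1.75 m/s

Taking east as x and north as y: velocity relative to the water = (-0.120, -1.375) m/s; the water relative to ground = (-0.227, -0.341) m/s.
Velocity relative to ground = (-0.120, -1.375) + (-0.227, -0.341) = (-0.348, -1.716) m/s.
Speed = |(-0.348, -1.716)| = 1.751 m/s.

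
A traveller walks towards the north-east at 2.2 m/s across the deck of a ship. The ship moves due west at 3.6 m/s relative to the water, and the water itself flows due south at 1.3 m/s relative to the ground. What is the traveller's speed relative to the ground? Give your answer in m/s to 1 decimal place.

In east/north components (m/s): traveller relative to ship = (1.556, 1.556); ship relative to water = (-3.600, 0.000); water relative to ground = (0.000, -1.300).
Sum = (-2.044, 0.256) m/s.
Speed = |(-2.044, 0.256)| = 2.060 m/s.

2.1 m/s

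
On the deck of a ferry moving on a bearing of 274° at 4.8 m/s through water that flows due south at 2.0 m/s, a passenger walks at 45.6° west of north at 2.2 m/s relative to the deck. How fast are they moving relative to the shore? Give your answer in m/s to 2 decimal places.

6.36 m/s

In east/north components (m/s): passenger relative to ferry = (-1.572, 1.539); ferry relative to water = (-4.788, 0.335); water relative to ground = (0.000, -2.000).
Sum = (-6.360, -0.126) m/s.
Speed = |(-6.360, -0.126)| = 6.361 m/s.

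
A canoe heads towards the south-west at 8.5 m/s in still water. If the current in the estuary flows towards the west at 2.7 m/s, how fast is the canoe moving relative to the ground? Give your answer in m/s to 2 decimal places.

Taking east as x and north as y: velocity relative to the water = (-6.010, -6.010) m/s; the water relative to ground = (-2.700, 0.000) m/s.
Velocity relative to ground = (-6.010, -6.010) + (-2.700, 0.000) = (-8.710, -6.010) m/s.
Speed = |(-8.710, -6.010)| = 10.583 m/s.

10.58 m/s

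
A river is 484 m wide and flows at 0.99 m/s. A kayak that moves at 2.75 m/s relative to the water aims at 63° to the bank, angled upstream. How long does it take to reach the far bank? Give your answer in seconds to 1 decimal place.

The component of the kayak's velocity perpendicular to the bank is 2.75 × sin 63° = 2.450 m/s.
Only the cross-stream component determines the crossing time; the current contributes nothing perpendicular to the bank.
Time = 484 / 2.450 = 197.529 s.

197.5 s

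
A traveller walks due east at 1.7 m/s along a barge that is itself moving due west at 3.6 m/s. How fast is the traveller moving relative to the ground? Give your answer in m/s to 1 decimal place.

1.9 m/s

Taking east as x and north as y: barge velocity = (-3.600, 0.000) m/s; traveller velocity relative to barge = (1.700, 0.000) m/s.
Velocity relative to ground = (-3.600, 0.000) + (1.700, 0.000) = (-1.900, 0.000) m/s.
Speed = |(-1.900, 0.000)| = 1.900 m/s.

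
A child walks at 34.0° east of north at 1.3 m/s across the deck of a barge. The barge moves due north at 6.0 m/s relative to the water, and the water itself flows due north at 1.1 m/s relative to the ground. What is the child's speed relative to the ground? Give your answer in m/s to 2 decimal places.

In east/north components (m/s): child relative to barge = (0.727, 1.078); barge relative to water = (0.000, 6.000); water relative to ground = (0.000, 1.100).
Sum = (0.727, 8.178) m/s.
Speed = |(0.727, 8.178)| = 8.210 m/s.

8.21 m/s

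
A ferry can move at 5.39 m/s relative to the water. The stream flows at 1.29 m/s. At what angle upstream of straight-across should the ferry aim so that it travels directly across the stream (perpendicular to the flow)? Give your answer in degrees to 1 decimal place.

13.8°

To cancel the current, the upstream component of the ferry's velocity must equal the flow: 5.39 sin θ = 1.29.
sin θ = 1.29 / 5.39 = 0.2393.
θ = arcsin(0.2393) = 13.847°.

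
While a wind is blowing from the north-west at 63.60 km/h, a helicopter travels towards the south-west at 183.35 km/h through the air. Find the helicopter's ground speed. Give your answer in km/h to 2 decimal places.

194.07 km/h

Taking east as x and north as y: velocity relative to the air = (-129.648, -129.648) km/h; the air relative to ground = (44.972, -44.972) km/h.
Velocity relative to ground = (-129.648, -129.648) + (44.972, -44.972) = (-84.676, -174.620) km/h.
Speed = |(-84.676, -174.620)| = 194.067 km/h.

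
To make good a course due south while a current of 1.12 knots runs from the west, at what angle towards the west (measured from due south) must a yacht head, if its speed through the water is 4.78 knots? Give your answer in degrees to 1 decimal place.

The current pushes perpendicular to the desired track; the heading must have a component into the current equal to 1.12 knots: 4.78 sin θ = 1.12.
sin θ = 0.2343, so θ = 13.551°.

13.6°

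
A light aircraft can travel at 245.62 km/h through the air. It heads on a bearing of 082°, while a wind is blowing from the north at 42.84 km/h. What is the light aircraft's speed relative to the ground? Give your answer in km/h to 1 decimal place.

243.4 km/h

Taking east as x and north as y: velocity relative to the air = (243.230, 34.184) km/h; the air relative to ground = (0.000, -42.840) km/h.
Velocity relative to ground = (243.230, 34.184) + (0.000, -42.840) = (243.230, -8.656) km/h.
Speed = |(243.230, -8.656)| = 243.384 km/h.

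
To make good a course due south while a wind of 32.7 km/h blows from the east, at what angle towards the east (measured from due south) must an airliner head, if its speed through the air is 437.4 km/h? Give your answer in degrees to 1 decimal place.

4.3°

The wind pushes perpendicular to the desired track; the heading must have a component into the wind equal to 32.7 km/h: 437.4 sin θ = 32.7.
sin θ = 0.0748, so θ = 4.287°.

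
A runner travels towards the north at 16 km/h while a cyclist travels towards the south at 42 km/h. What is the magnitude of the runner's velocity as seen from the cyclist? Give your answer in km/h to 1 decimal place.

Taking east as x and north as y: runner velocity = (0.000, 16.000) km/h; cyclist velocity = (0.000, -42.000) km/h.
Velocity of runner relative to cyclist = (0.000, 16.000) − (0.000, -42.000) = (0.000, 58.000) km/h.
Magnitude = |(0.000, 58.000)| = 58.000 km/h.

58.0 km/h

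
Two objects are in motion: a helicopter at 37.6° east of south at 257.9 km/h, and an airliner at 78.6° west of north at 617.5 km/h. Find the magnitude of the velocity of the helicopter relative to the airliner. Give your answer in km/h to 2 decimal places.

Taking east as x and north as y: helicopter velocity = (157.356, -204.331) km/h; airliner velocity = (-605.317, 122.053) km/h.
Velocity of helicopter relative to airliner = (157.356, -204.331) − (-605.317, 122.053) = (762.674, -326.385) km/h.
Magnitude = |(762.674, -326.385)| = 829.577 km/h.

829.58 km/h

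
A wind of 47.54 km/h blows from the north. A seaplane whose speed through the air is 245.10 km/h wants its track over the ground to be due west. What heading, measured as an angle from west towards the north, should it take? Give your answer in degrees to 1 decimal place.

The wind pushes perpendicular to the desired track; the heading must have a component into the wind equal to 47.54 km/h: 245.10 sin θ = 47.54.
sin θ = 0.1940, so θ = 11.184°.

11.2°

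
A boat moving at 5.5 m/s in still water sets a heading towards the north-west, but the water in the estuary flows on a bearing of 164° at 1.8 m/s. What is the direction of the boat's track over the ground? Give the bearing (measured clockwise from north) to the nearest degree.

302°

Taking east as x and north as y: velocity relative to the water = (-3.889, 3.889) m/s; the water relative to ground = (0.496, -1.730) m/s.
Velocity relative to ground = (-3.889, 3.889) + (0.496, -1.730) = (-3.393, 2.159) m/s.
Bearing = atan2(-3.39, 2.16) = 302.47° clockwise from north.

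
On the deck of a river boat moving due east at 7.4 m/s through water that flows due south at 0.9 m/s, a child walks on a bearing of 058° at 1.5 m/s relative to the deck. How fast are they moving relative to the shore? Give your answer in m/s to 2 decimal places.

8.67 m/s

In east/north components (m/s): child relative to river boat = (1.272, 0.795); river boat relative to water = (7.400, 0.000); water relative to ground = (0.000, -0.900).
Sum = (8.672, -0.105) m/s.
Speed = |(8.672, -0.105)| = 8.673 m/s.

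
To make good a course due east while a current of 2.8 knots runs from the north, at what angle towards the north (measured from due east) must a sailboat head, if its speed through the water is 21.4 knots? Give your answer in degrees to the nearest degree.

8°

The current pushes perpendicular to the desired track; the heading must have a component into the current equal to 2.8 knots: 21.4 sin θ = 2.8.
sin θ = 0.1308, so θ = 7.518°.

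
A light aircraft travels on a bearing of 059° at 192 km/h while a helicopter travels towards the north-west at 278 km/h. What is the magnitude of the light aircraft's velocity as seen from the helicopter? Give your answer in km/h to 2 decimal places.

Taking east as x and north as y: light aircraft velocity = (164.576, 98.887) km/h; helicopter velocity = (-196.576, 196.576) km/h.
Velocity of light aircraft relative to helicopter = (164.576, 98.887) − (-196.576, 196.576) = (361.152, -97.688) km/h.
Magnitude = |(361.152, -97.688)| = 374.131 km/h.

374.13 km/h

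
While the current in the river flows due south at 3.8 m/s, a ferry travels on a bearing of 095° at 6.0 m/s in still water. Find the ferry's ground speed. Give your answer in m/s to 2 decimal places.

Taking east as x and north as y: velocity relative to the water = (5.977, -0.523) m/s; the water relative to ground = (0.000, -3.800) m/s.
Velocity relative to ground = (5.977, -0.523) + (0.000, -3.800) = (5.977, -4.323) m/s.
Speed = |(5.977, -4.323)| = 7.377 m/s.

7.38 m/s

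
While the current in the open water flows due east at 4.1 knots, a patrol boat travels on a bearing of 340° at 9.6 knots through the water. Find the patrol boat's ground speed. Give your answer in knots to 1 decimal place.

Taking east as x and north as y: velocity relative to the water = (-3.283, 9.021) knots; the water relative to ground = (4.100, 0.000) knots.
Velocity relative to ground = (-3.283, 9.021) + (4.100, 0.000) = (0.817, 9.021) knots.
Speed = |(0.817, 9.021)| = 9.058 knots.

9.1 knots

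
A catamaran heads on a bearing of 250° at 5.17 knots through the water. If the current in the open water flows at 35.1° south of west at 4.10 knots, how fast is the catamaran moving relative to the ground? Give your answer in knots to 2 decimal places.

9.19 knots

Taking east as x and north as y: velocity relative to the water = (-4.858, -1.768) knots; the water relative to ground = (-3.354, -2.358) knots.
Velocity relative to ground = (-4.858, -1.768) + (-3.354, -2.358) = (-8.213, -4.126) knots.
Speed = |(-8.213, -4.126)| = 9.191 knots.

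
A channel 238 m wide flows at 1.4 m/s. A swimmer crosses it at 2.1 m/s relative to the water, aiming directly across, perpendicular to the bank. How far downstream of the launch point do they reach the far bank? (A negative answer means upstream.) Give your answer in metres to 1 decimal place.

158.7 m

Perpendicular speed = 2.100 m/s; crossing time = 238 / 2.100 = 113.333 s.
Net downstream speed = 1.400 m/s.
Drift = 1.400 × 113.333 = 158.667 m (downstream).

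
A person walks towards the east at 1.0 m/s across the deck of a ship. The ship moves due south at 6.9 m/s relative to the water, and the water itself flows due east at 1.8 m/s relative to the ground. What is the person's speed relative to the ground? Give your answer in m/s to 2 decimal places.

In east/north components (m/s): person relative to ship = (1.000, 0.000); ship relative to water = (0.000, -6.900); water relative to ground = (1.800, 0.000).
Sum = (2.800, -6.900) m/s.
Speed = |(2.800, -6.900)| = 7.446 m/s.

7.45 m/s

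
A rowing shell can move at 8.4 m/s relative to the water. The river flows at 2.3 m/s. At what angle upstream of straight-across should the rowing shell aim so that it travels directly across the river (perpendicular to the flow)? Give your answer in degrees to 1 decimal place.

To cancel the current, the upstream component of the rowing shell's velocity must equal the flow: 8.4 sin θ = 2.3.
sin θ = 2.3 / 8.4 = 0.2738.
θ = arcsin(0.2738) = 15.891°.

15.9°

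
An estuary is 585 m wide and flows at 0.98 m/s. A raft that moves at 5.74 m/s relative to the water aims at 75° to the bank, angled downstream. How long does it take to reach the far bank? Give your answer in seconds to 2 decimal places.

The component of the raft's velocity perpendicular to the bank is 5.74 × sin 75° = 5.544 m/s.
The current is parallel to the bank, so it does not affect the crossing time.
Time = 585 / 5.544 = 105.512 s.

105.51 s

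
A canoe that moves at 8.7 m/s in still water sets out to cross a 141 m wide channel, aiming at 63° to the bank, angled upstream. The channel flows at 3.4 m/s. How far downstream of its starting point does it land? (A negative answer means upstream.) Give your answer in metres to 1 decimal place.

-10.0 m

Perpendicular speed = 7.752 m/s; crossing time = 141 / 7.752 = 18.189 s.
Net downstream speed = -0.550 m/s.
Drift = -0.550 × 18.189 = -9.999 m (upstream).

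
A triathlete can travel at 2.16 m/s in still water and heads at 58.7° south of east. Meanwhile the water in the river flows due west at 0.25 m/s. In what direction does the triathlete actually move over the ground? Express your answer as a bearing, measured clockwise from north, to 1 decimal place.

154.7°

Taking east as x and north as y: velocity relative to the water = (1.122, -1.846) m/s; the water relative to ground = (-0.250, 0.000) m/s.
Velocity relative to ground = (1.122, -1.846) + (-0.250, 0.000) = (0.872, -1.846) m/s.
Bearing = atan2(0.87, -1.85) = 154.71° clockwise from north.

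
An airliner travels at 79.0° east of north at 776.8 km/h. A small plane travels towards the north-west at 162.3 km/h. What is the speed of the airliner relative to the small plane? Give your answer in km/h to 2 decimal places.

Taking east as x and north as y: airliner velocity = (762.528, 148.220) km/h; small plane velocity = (-114.763, 114.763) km/h.
Velocity of airliner relative to small plane = (762.528, 148.220) − (-114.763, 114.763) = (877.291, 33.457) km/h.
Magnitude = |(877.291, 33.457)| = 877.929 km/h.

877.93 km/h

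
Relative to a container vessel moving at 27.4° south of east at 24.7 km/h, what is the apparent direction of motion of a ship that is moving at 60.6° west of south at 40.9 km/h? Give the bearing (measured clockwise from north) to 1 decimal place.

Taking east as x and north as y: ship velocity = (-35.633, -20.078) km/h; container vessel velocity = (21.929, -11.367) km/h.
Velocity of ship relative to container vessel = (-35.633, -20.078) − (21.929, -11.367) = (-57.562, -8.711) km/h.
Bearing = atan2(-57.56, -8.71) = 261.39° clockwise from north.

261.4°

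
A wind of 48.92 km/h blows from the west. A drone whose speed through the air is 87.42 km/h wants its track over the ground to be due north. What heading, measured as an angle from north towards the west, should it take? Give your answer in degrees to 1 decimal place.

34.0°

The wind pushes perpendicular to the desired track; the heading must have a component into the wind equal to 48.92 km/h: 87.42 sin θ = 48.92.
sin θ = 0.5596, so θ = 34.028°.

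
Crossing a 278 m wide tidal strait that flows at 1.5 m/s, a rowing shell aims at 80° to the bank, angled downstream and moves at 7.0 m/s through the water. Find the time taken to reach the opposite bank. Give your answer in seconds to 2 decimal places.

The component of the rowing shell's velocity perpendicular to the bank is 7.0 × sin 80° = 6.894 m/s.
The current is parallel to the bank, so it does not affect the crossing time.
Time = 278 / 6.894 = 40.327 s.

40.33 s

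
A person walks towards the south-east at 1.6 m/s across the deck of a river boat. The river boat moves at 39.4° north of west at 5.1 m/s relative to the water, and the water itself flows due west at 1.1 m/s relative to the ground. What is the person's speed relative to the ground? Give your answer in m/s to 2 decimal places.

4.44 m/s

In east/north components (m/s): person relative to river boat = (1.131, -1.131); river boat relative to water = (-3.941, 3.237); water relative to ground = (-1.100, 0.000).
Sum = (-3.910, 2.106) m/s.
Speed = |(-3.910, 2.106)| = 4.441 m/s.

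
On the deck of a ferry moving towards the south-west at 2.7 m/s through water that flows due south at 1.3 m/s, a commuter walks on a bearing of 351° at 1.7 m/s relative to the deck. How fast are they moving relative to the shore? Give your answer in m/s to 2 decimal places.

2.66 m/s

In east/north components (m/s): commuter relative to ferry = (-0.266, 1.679); ferry relative to water = (-1.909, -1.909); water relative to ground = (0.000, -1.300).
Sum = (-2.175, -1.530) m/s.
Speed = |(-2.175, -1.530)| = 2.659 m/s.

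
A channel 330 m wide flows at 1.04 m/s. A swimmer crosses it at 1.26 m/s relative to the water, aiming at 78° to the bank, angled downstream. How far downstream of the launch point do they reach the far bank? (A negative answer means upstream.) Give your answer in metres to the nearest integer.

Perpendicular speed = 1.232 m/s; crossing time = 330 / 1.232 = 267.756 s.
Net downstream speed = 1.302 m/s.
Drift = 1.302 × 267.756 = 348.610 m (downstream).

349 m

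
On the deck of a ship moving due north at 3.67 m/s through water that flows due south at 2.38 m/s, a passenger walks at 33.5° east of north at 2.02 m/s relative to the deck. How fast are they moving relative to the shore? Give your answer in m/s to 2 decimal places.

3.18 m/s

In east/north components (m/s): passenger relative to ship = (1.115, 1.684); ship relative to water = (0.000, 3.670); water relative to ground = (0.000, -2.380).
Sum = (1.115, 2.974) m/s.
Speed = |(1.115, 2.974)| = 3.177 m/s.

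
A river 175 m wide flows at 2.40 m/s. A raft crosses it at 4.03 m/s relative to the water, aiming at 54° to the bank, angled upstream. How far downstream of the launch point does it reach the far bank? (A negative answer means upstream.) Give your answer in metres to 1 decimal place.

Perpendicular speed = 3.260 m/s; crossing time = 175 / 3.260 = 53.675 s.
Net downstream speed = 0.031 m/s.
Drift = 0.031 × 53.675 = 1.676 m (downstream).

1.7 m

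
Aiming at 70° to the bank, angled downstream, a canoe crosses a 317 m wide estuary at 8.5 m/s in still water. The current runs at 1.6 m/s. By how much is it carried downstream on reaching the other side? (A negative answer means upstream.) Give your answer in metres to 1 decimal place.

178.9 m

Perpendicular speed = 7.987 m/s; crossing time = 317 / 7.987 = 39.688 s.
Net downstream speed = 4.507 m/s.
Drift = 4.507 × 39.688 = 178.879 m (downstream).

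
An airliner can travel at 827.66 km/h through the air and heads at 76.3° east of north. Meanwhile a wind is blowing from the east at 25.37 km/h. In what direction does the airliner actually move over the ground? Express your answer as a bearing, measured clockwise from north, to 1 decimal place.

Taking east as x and north as y: velocity relative to the air = (804.112, 196.021) km/h; the air relative to ground = (-25.370, 0.000) km/h.
Velocity relative to ground = (804.112, 196.021) + (-25.370, 0.000) = (778.742, 196.021) km/h.
Bearing = atan2(778.74, 196.02) = 75.87° clockwise from north.

075.9°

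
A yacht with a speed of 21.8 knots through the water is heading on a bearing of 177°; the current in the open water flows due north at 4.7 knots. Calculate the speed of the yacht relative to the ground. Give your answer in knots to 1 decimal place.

17.1 knots

Taking east as x and north as y: velocity relative to the water = (1.141, -21.770) knots; the water relative to ground = (0.000, 4.700) knots.
Velocity relative to ground = (1.141, -21.770) + (0.000, 4.700) = (1.141, -17.070) knots.
Speed = |(1.141, -17.070)| = 17.108 knots.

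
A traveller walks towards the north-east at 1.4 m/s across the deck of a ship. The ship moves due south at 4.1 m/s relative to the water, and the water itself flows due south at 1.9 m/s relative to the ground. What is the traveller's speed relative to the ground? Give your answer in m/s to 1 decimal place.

In east/north components (m/s): traveller relative to ship = (0.990, 0.990); ship relative to water = (0.000, -4.100); water relative to ground = (0.000, -1.900).
Sum = (0.990, -5.010) m/s.
Speed = |(0.990, -5.010)| = 5.107 m/s.

5.1 m/s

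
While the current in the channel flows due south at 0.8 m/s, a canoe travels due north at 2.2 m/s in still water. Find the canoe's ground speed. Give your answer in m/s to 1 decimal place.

1.4 m/s

Taking east as x and north as y: velocity relative to the water = (0.000, 2.200) m/s; the water relative to ground = (0.000, -0.800) m/s.
Velocity relative to ground = (0.000, 2.200) + (0.000, -0.800) = (0.000, 1.400) m/s.
Speed = |(0.000, 1.400)| = 1.400 m/s.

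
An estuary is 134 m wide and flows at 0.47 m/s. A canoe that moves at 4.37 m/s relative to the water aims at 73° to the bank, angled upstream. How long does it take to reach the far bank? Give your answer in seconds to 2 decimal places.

32.06 s

The component of the canoe's velocity perpendicular to the bank is 4.37 × sin 73° = 4.179 m/s.
The current is parallel to the bank, so it does not affect the crossing time.
Time = 134 / 4.179 = 32.065 s.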